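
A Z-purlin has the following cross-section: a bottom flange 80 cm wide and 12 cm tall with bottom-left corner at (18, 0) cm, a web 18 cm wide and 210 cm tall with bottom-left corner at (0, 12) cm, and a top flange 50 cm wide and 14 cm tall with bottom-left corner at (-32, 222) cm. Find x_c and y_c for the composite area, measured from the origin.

bottom flange: A = 80 × 12 = 960.00, centroid at (58.00, 6.00).
web: A = 18 × 210 = 3780.00, centroid at (9.00, 117.00).
top flange: A = 50 × 14 = 700.00, centroid at (-7.00, 229.00).
ΣA = 5440.00 cm²
ΣAx_c = (960.00)(58.00) + (3780.00)(9.00) + (700.00)(-7.00) = 84800.00 cm³
ΣAy_c = (960.00)(6.00) + (3780.00)(117.00) + (700.00)(229.00) = 608320.00 cm³
x_c = 84800.00 / 5440.00 = 15.59 cm
y_c = 608320.00 / 5440.00 = 111.82 cm

x_c = 15.59 cm, y_c = 111.82 cm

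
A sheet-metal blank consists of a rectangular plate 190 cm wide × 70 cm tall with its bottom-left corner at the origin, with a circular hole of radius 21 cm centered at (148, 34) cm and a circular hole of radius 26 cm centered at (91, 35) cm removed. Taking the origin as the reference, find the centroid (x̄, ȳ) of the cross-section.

x̄ = 88.37 cm, ȳ = 35.14 cm

plate: A = 190 × 70 = 13300.00, centroid at (95.00, 35.00).
hole 1: A = −π·21² = -1385.44, centroid at (148.00, 34.00).
hole 2: A = −π·26² = -2123.72, centroid at (91.00, 35.00).
ΣA = 9790.84 cm²
ΣAx̄ = (13300.00)(95.00) + (-1385.44)(148.00) + (-2123.72)(91.00) = 865196.32 cm³
ΣAȳ = (13300.00)(35.00) + (-1385.44)(34.00) + (-2123.72)(35.00) = 344064.88 cm³
x̄ = 865196.32 / 9790.84 = 88.37 cm
ȳ = 344064.88 / 9790.84 = 35.14 cm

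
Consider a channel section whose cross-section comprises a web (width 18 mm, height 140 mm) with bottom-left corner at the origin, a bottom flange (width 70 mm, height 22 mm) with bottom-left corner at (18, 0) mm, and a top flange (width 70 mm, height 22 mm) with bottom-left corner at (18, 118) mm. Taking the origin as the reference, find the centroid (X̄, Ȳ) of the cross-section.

X̄ = 33.20 mm, Ȳ = 70.00 mm

web: A = 18 × 140 = 2520.00, centroid at (9.00, 70.00).
bottom flange: A = 70 × 22 = 1540.00, centroid at (53.00, 11.00).
top flange: A = 70 × 22 = 1540.00, centroid at (53.00, 129.00).
ΣA = 5600.00 mm², ΣAX̄ = 185920.00 mm³, ΣAȲ = 392000.00 mm³.
X̄ = 185920.00/5600.00 = 33.20 mm; Ȳ = 392000.00/5600.00 = 70.00 mm.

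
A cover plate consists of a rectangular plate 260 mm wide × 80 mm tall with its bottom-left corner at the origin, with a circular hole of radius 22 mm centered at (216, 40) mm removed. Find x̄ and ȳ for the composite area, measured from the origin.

plate: A = 260 × 80 = 20800.00, centroid at (130.00, 40.00).
hole: A = −π·22² = -1520.53, centroid at (216.00, 40.00).
ΣA = 19279.47 mm², ΣAx̄ = 2375565.34 mm³, ΣAȳ = 771178.77 mm³.
x̄ = 2375565.34/19279.47 = 123.22 mm; ȳ = 771178.77/19279.47 = 40.00 mm.

x̄ = 123.22 mm, ȳ = 40.00 mm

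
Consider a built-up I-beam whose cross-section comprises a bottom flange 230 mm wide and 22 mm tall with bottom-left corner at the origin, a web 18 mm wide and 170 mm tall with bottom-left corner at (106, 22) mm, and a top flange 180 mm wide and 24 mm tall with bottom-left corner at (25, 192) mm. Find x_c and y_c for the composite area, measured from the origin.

bottom flange: A = 230 × 22 = 5060.00, centroid at (115.00, 11.00).
web: A = 18 × 170 = 3060.00, centroid at (115.00, 107.00).
top flange: A = 180 × 24 = 4320.00, centroid at (115.00, 204.00).
ΣA = 12440.00 mm²
ΣAx_c = (5060.00)(115.00) + (3060.00)(115.00) + (4320.00)(115.00) = 1430600.00 mm³
ΣAy_c = (5060.00)(11.00) + (3060.00)(107.00) + (4320.00)(204.00) = 1264360.00 mm³
x_c = 1430600.00 / 12440.00 = 115.00 mm
y_c = 1264360.00 / 12440.00 = 101.64 mm

x_c = 115.00 mm, y_c = 101.64 mm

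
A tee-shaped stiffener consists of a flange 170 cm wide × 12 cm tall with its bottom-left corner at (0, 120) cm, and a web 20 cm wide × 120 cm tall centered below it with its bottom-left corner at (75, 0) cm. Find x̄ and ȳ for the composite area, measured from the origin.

x̄ = 85.00 cm, ȳ = 90.32 cm

Part | A | x̄ᵢ | ȳᵢ | A·x̄ᵢ | A·ȳᵢ
web | 2400.00 | 85.00 | 60.00 | 204000.00 | 144000.00
flange | 2040.00 | 85.00 | 126.00 | 173400.00 | 257040.00
Σ | 4440.00 |  |  | 377400.00 | 401040.00
x̄ = 377400.00 / 4440.00 = 85.00 cm
ȳ = 401040.00 / 4440.00 = 90.32 cm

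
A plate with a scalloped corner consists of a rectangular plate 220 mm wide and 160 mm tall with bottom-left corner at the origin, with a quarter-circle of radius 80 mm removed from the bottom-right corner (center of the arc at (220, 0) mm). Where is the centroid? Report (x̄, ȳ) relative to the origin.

plate: A = 220 × 160 = 35200.00, centroid at (110.00, 80.00).
removed quarter-circle: A = −¼π·80² = -5026.55, centroid at (186.05, 33.95).
ΣA = 30173.45 mm², ΣAx̄ = 2936826.05 mm³, ΣAȳ = 2645333.33 mm³.
x̄ = 2936826.05/30173.45 = 97.33 mm; ȳ = 2645333.33/30173.45 = 87.67 mm.

x̄ = 97.33 mm, ȳ = 87.67 mm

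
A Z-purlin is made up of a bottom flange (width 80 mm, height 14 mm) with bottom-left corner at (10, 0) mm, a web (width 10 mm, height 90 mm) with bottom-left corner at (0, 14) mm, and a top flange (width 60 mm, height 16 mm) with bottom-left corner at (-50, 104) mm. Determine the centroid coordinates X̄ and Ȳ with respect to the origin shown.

X̄ = 13.86 mm, Ȳ = 56.53 mm

bottom flange: A = 80 × 14 = 1120.00, centroid at (50.00, 7.00).
web: A = 10 × 90 = 900.00, centroid at (5.00, 59.00).
top flange: A = 60 × 16 = 960.00, centroid at (-20.00, 112.00).
ΣA = 2980.00 mm²
ΣAX̄ = (1120.00)(50.00) + (900.00)(5.00) + (960.00)(-20.00) = 41300.00 mm³
ΣAȲ = (1120.00)(7.00) + (900.00)(59.00) + (960.00)(112.00) = 168460.00 mm³
X̄ = 41300.00 / 2980.00 = 13.86 mm
Ȳ = 168460.00 / 2980.00 = 56.53 mm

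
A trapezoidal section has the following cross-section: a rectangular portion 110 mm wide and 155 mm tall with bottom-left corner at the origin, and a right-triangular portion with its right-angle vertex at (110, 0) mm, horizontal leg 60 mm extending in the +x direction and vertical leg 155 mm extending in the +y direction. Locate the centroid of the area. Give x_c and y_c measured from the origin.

rectangular portion: A = 110 × 155 = 17050.00, centroid at (55.00, 77.50).
triangular portion: A = ½·60·155 = 4650.00, centroid at (130.00, 51.67).
ΣA = 21700.00 mm²
ΣAx_c = (17050.00)(55.00) + (4650.00)(130.00) = 1542250.00 mm³
ΣAy_c = (17050.00)(77.50) + (4650.00)(51.67) = 1561625.00 mm³
x_c = 1542250.00 / 21700.00 = 71.07 mm
y_c = 1561625.00 / 21700.00 = 71.96 mm

x_c = 71.07 mm, y_c = 71.96 mm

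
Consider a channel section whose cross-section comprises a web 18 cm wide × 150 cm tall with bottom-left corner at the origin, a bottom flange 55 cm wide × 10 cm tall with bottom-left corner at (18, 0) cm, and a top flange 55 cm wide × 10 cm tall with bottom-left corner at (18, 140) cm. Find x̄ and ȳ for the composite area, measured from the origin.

web: A = 18 × 150 = 2700.00, centroid at (9.00, 75.00).
bottom flange: A = 55 × 10 = 550.00, centroid at (45.50, 5.00).
top flange: A = 55 × 10 = 550.00, centroid at (45.50, 145.00).
ΣA = 3800.00 cm², ΣAx̄ = 74350.00 cm³, ΣAȳ = 285000.00 cm³.
x̄ = 74350.00/3800.00 = 19.57 cm; ȳ = 285000.00/3800.00 = 75.00 cm.

x̄ = 19.57 cm, ȳ = 75.00 cm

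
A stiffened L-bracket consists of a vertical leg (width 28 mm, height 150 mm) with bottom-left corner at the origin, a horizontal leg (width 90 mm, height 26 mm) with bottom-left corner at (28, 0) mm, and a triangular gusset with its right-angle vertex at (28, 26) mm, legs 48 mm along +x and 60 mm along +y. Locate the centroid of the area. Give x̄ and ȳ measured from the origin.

x̄ = 36.71 mm, ȳ = 51.59 mm

vertical leg: A = 28 × 150 = 4200.00, centroid at (14.00, 75.00).
horizontal leg: A = 90 × 26 = 2340.00, centroid at (73.00, 13.00).
gusset: A = ½·48·60 = 1440.00, centroid at (44.00, 46.00).
ΣA = 7980.00 mm²
ΣAx̄ = (4200.00)(14.00) + (2340.00)(73.00) + (1440.00)(44.00) = 292980.00 mm³
ΣAȳ = (4200.00)(75.00) + (2340.00)(13.00) + (1440.00)(46.00) = 411660.00 mm³
x̄ = 292980.00 / 7980.00 = 36.71 mm
ȳ = 411660.00 / 7980.00 = 51.59 mm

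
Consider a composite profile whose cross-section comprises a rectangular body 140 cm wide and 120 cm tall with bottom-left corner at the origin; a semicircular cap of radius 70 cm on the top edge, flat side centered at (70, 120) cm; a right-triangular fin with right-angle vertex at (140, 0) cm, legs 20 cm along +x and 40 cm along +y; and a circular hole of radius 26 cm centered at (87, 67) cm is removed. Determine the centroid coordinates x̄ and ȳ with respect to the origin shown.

rectangular body: A = 140 × 120 = 16800.00, centroid at (70.00, 60.00).
semicircular top: A = ½π·70² = 7696.90, centroid at (70.00, 149.71).
triangular fin: A = ½·20·40 = 400.00, centroid at (146.67, 13.33).
hole: A = −π·26² = -2123.72, centroid at (87.00, 67.00).
ΣA = 22773.19 cm², ΣAx̄ = 1588686.46 cm³, ΣAȳ = 2023339.23 cm³.
x̄ = 1588686.46/22773.19 = 69.76 cm; ȳ = 2023339.23/22773.19 = 88.85 cm.

x̄ = 69.76 cm, ȳ = 88.85 cm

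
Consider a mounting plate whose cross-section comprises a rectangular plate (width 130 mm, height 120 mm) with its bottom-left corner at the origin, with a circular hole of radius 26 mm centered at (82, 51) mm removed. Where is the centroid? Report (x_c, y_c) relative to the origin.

x_c = 62.32 mm, y_c = 61.42 mm

Part | A | x̄ᵢ | ȳᵢ | A·x̄ᵢ | A·ȳᵢ
plate | 15600.00 | 65.00 | 60.00 | 1014000.00 | 936000.00
hole | -2123.72 | 82.00 | 51.00 | -174144.76 | -108309.55
Σ | 13476.28 |  |  | 839855.24 | 827690.45
x_c = 839855.24 / 13476.28 = 62.32 mm
y_c = 827690.45 / 13476.28 = 61.42 mm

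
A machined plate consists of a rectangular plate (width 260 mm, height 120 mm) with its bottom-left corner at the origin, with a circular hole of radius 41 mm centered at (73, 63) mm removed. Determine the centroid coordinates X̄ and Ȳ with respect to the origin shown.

plate: A = 260 × 120 = 31200.00, centroid at (130.00, 60.00).
hole: A = −π·41² = -5281.02, centroid at (73.00, 63.00).
ΣA = 25918.98 mm², ΣAX̄ = 3670485.74 mm³, ΣAȲ = 1539295.91 mm³.
X̄ = 3670485.74/25918.98 = 141.61 mm; Ȳ = 1539295.91/25918.98 = 59.39 mm.

X̄ = 141.61 mm, Ȳ = 59.39 mm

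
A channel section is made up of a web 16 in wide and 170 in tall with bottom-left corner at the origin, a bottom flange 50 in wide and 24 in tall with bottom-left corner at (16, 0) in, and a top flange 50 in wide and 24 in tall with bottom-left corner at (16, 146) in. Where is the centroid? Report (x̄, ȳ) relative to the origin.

x̄ = 23.47 in, ȳ = 85.00 in

web: A = 16 × 170 = 2720.00, centroid at (8.00, 85.00).
bottom flange: A = 50 × 24 = 1200.00, centroid at (41.00, 12.00).
top flange: A = 50 × 24 = 1200.00, centroid at (41.00, 158.00).
ΣA = 5120.00 in², ΣAx̄ = 120160.00 in³, ΣAȳ = 435200.00 in³.
x̄ = 120160.00/5120.00 = 23.47 in; ȳ = 435200.00/5120.00 = 85.00 in.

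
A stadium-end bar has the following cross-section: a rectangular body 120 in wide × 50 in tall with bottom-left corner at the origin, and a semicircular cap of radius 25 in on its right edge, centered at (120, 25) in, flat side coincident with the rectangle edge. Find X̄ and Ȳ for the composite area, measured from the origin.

X̄ = 69.93 in, Ȳ = 25.00 in

rectangular body: A = 120 × 50 = 6000.00, centroid at (60.00, 25.00).
semicircular end: A = ½π·25² = 981.75, centroid at (130.61, 25.00).
ΣA = 6981.75 in²
ΣAX̄ = (6000.00)(60.00) + (981.75)(130.61) = 488226.39 in³
ΣAȲ = (6000.00)(25.00) + (981.75)(25.00) = 174543.69 in³
X̄ = 488226.39 / 6981.75 = 69.93 in
Ȳ = 174543.69 / 6981.75 = 25.00 in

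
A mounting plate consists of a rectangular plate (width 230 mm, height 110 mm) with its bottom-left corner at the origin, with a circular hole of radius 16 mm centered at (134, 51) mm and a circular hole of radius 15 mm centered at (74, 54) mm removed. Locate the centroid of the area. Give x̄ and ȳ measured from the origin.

Part | A | x̄ᵢ | ȳᵢ | A·x̄ᵢ | A·ȳᵢ
plate | 25300.00 | 115.00 | 55.00 | 2909500.00 | 1391500.00
hole 1 | -804.25 | 134.00 | 51.00 | -107769.19 | -41016.63
hole 2 | -706.86 | 74.00 | 54.00 | -52307.52 | -38170.35
Σ | 23788.89 |  |  | 2749423.29 | 1312313.02
x̄ = 2749423.29 / 23788.89 = 115.58 mm
ȳ = 1312313.02 / 23788.89 = 55.16 mm

x̄ = 115.58 mm, ȳ = 55.16 mm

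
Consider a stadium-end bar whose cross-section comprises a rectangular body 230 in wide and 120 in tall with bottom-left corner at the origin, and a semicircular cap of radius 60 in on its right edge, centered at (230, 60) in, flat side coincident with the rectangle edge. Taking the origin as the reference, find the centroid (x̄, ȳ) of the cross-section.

rectangular body: A = 230 × 120 = 27600.00, centroid at (115.00, 60.00).
semicircular end: A = ½π·60² = 5654.87, centroid at (255.46, 60.00).
ΣA = 33254.87 in²
ΣAx̄ = (27600.00)(115.00) + (5654.87)(255.46) = 4618619.36 in³
ΣAȳ = (27600.00)(60.00) + (5654.87)(60.00) = 1995292.01 in³
x̄ = 4618619.36 / 33254.87 = 138.89 in
ȳ = 1995292.01 / 33254.87 = 60.00 in

x̄ = 138.89 in, ȳ = 60.00 in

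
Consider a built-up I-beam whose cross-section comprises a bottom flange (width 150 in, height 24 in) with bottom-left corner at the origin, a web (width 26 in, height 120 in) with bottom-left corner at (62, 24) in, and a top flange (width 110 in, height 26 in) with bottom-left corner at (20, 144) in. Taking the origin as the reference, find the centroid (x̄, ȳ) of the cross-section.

Part | A | x̄ᵢ | ȳᵢ | A·x̄ᵢ | A·ȳᵢ
bottom flange | 3600.00 | 75.00 | 12.00 | 270000.00 | 43200.00
web | 3120.00 | 75.00 | 84.00 | 234000.00 | 262080.00
top flange | 2860.00 | 75.00 | 157.00 | 214500.00 | 449020.00
Σ | 9580.00 |  |  | 718500.00 | 754300.00
x̄ = 718500.00 / 9580.00 = 75.00 in
ȳ = 754300.00 / 9580.00 = 78.74 in

x̄ = 75.00 in, ȳ = 78.74 in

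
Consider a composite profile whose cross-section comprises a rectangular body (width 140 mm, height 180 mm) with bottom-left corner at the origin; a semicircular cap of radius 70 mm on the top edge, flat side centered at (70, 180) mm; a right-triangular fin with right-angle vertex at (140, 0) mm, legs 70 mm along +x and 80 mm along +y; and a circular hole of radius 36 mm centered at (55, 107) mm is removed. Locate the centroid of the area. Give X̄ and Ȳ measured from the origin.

rectangular body: A = 140 × 180 = 25200.00, centroid at (70.00, 90.00).
semicircular top: A = ½π·70² = 7696.90, centroid at (70.00, 209.71).
triangular fin: A = ½·70·80 = 2800.00, centroid at (163.33, 26.67).
hole: A = −π·36² = -4071.50, centroid at (55.00, 107.00).
ΣA = 31625.40 mm², ΣAX̄ = 2536183.75 mm³, ΣAȲ = 3521124.76 mm³.
X̄ = 2536183.75/31625.40 = 80.19 mm; Ȳ = 3521124.76/31625.40 = 111.34 mm.

X̄ = 80.19 mm, Ȳ = 111.34 mm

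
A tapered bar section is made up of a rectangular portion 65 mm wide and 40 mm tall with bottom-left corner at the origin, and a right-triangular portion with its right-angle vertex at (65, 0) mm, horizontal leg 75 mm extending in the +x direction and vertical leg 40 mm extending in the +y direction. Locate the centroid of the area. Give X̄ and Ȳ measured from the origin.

X̄ = 53.54 mm, Ȳ = 17.56 mm

Part | A | x̄ᵢ | ȳᵢ | A·x̄ᵢ | A·ȳᵢ
rectangular portion | 2600.00 | 32.50 | 20.00 | 84500.00 | 52000.00
triangular portion | 1500.00 | 90.00 | 13.33 | 135000.00 | 20000.00
Σ | 4100.00 |  |  | 219500.00 | 72000.00
X̄ = 219500.00 / 4100.00 = 53.54 mm
Ȳ = 72000.00 / 4100.00 = 17.56 mm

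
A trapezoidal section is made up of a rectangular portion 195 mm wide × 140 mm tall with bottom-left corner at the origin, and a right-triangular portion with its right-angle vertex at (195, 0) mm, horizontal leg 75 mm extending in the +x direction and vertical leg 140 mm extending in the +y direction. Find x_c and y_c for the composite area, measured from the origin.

x_c = 117.26 mm, y_c = 66.24 mm

rectangular portion: A = 195 × 140 = 27300.00, centroid at (97.50, 70.00).
triangular portion: A = ½·75·140 = 5250.00, centroid at (220.00, 46.67).
ΣA = 32550.00 mm²
ΣAx_c = (27300.00)(97.50) + (5250.00)(220.00) = 3816750.00 mm³
ΣAy_c = (27300.00)(70.00) + (5250.00)(46.67) = 2156000.00 mm³
x_c = 3816750.00 / 32550.00 = 117.26 mm
y_c = 2156000.00 / 32550.00 = 66.24 mm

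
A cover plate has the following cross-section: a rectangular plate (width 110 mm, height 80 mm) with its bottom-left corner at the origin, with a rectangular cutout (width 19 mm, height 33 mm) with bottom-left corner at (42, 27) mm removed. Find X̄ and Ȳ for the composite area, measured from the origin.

plate: A = 110 × 80 = 8800.00, centroid at (55.00, 40.00).
hole: A = −(19 × 33) = -627.00, centroid at (51.50, 43.50).
ΣA = 8173.00 mm², ΣAX̄ = 451709.50 mm³, ΣAȲ = 324725.50 mm³.
X̄ = 451709.50/8173.00 = 55.27 mm; Ȳ = 324725.50/8173.00 = 39.73 mm.

X̄ = 55.27 mm, Ȳ = 39.73 mm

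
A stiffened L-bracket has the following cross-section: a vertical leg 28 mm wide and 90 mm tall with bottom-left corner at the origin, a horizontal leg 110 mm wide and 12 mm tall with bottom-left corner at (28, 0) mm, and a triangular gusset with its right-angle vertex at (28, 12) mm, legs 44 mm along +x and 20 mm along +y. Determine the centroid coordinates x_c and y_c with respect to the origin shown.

Part | A | x̄ᵢ | ȳᵢ | A·x̄ᵢ | A·ȳᵢ
vertical leg | 2520.00 | 14.00 | 45.00 | 35280.00 | 113400.00
horizontal leg | 1320.00 | 83.00 | 6.00 | 109560.00 | 7920.00
gusset | 440.00 | 42.67 | 18.67 | 18773.33 | 8213.33
Σ | 4280.00 |  |  | 163613.33 | 129533.33
x_c = 163613.33 / 4280.00 = 38.23 mm
y_c = 129533.33 / 4280.00 = 30.26 mm

x_c = 38.23 mm, y_c = 30.26 mm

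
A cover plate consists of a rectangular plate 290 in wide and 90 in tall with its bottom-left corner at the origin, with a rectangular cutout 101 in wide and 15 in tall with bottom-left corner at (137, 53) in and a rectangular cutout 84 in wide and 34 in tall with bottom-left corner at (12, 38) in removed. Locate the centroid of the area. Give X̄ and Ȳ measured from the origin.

X̄ = 154.00 in, Ȳ = 42.60 in

plate: A = 290 × 90 = 26100.00, centroid at (145.00, 45.00).
hole 1: A = −(101 × 15) = -1515.00, centroid at (187.50, 60.50).
hole 2: A = −(84 × 34) = -2856.00, centroid at (54.00, 55.00).
ΣA = 21729.00 in², ΣAX̄ = 3346213.50 in³, ΣAȲ = 925762.50 in³.
X̄ = 3346213.50/21729.00 = 154.00 in; Ȳ = 925762.50/21729.00 = 42.60 in.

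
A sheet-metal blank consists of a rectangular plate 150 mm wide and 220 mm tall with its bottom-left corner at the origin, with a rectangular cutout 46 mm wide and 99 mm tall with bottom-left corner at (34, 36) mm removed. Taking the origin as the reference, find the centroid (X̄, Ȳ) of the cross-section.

plate: A = 150 × 220 = 33000.00, centroid at (75.00, 110.00).
hole: A = −(46 × 99) = -4554.00, centroid at (57.00, 85.50).
ΣA = 28446.00 mm², ΣAX̄ = 2215422.00 mm³, ΣAȲ = 3240633.00 mm³.
X̄ = 2215422.00/28446.00 = 77.88 mm; Ȳ = 3240633.00/28446.00 = 113.92 mm.

X̄ = 77.88 mm, Ȳ = 113.92 mm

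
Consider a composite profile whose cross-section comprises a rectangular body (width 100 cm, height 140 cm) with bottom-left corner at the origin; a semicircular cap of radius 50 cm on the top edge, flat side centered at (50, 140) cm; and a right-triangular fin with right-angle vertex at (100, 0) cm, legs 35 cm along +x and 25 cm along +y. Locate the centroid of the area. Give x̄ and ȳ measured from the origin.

rectangular body: A = 100 × 140 = 14000.00, centroid at (50.00, 70.00).
semicircular top: A = ½π·50² = 3926.99, centroid at (50.00, 161.22).
triangular fin: A = ½·35·25 = 437.50, centroid at (111.67, 8.33).
ΣA = 18364.49 cm², ΣAx̄ = 945203.71 cm³, ΣAȳ = 1616757.88 cm³.
x̄ = 945203.71/18364.49 = 51.47 cm; ȳ = 1616757.88/18364.49 = 88.04 cm.

x̄ = 51.47 cm, ȳ = 88.04 cm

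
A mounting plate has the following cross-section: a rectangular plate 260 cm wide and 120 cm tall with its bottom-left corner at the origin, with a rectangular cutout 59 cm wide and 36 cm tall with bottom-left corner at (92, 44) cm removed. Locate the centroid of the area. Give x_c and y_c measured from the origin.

x_c = 130.62 cm, y_c = 59.85 cm

Part | A | x̄ᵢ | ȳᵢ | A·x̄ᵢ | A·ȳᵢ
plate | 31200.00 | 130.00 | 60.00 | 4056000.00 | 1872000.00
hole | -2124.00 | 121.50 | 62.00 | -258066.00 | -131688.00
Σ | 29076.00 |  |  | 3797934.00 | 1740312.00
x_c = 3797934.00 / 29076.00 = 130.62 cm
y_c = 1740312.00 / 29076.00 = 59.85 cm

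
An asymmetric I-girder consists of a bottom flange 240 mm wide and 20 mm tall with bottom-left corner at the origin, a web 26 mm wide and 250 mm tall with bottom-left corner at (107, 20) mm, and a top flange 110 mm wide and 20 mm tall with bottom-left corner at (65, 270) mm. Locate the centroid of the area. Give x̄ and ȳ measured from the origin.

x̄ = 120.00 mm, ȳ = 119.00 mm

Part | A | x̄ᵢ | ȳᵢ | A·x̄ᵢ | A·ȳᵢ
bottom flange | 4800.00 | 120.00 | 10.00 | 576000.00 | 48000.00
web | 6500.00 | 120.00 | 145.00 | 780000.00 | 942500.00
top flange | 2200.00 | 120.00 | 280.00 | 264000.00 | 616000.00
Σ | 13500.00 |  |  | 1620000.00 | 1606500.00
x̄ = 1620000.00 / 13500.00 = 120.00 mm
ȳ = 1606500.00 / 13500.00 = 119.00 mm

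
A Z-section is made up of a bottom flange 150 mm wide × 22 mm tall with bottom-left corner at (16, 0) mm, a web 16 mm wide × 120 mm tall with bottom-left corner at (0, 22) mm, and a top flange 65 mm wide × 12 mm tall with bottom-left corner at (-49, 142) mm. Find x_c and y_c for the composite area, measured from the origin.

bottom flange: A = 150 × 22 = 3300.00, centroid at (91.00, 11.00).
web: A = 16 × 120 = 1920.00, centroid at (8.00, 82.00).
top flange: A = 65 × 12 = 780.00, centroid at (-16.50, 148.00).
ΣA = 6000.00 mm², ΣAx_c = 302790.00 mm³, ΣAy_c = 309180.00 mm³.
x_c = 302790.00/6000.00 = 50.47 mm; y_c = 309180.00/6000.00 = 51.53 mm.

x_c = 50.47 mm, y_c = 51.53 mm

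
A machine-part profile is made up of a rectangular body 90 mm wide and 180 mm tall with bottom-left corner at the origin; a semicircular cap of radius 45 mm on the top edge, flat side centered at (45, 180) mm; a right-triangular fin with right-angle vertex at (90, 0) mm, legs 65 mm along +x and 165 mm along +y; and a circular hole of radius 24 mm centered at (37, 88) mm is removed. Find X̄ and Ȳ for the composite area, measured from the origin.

Part | A | x̄ᵢ | ȳᵢ | A·x̄ᵢ | A·ȳᵢ
rectangular body | 16200.00 | 45.00 | 90.00 | 729000.00 | 1458000.00
semicircular top | 3180.86 | 45.00 | 199.10 | 143138.82 | 633305.26
triangular fin | 5362.50 | 111.67 | 55.00 | 598812.50 | 294937.50
hole | -1809.56 | 37.00 | 88.00 | -66953.62 | -159241.05
Σ | 22933.81 |  |  | 1403997.69 | 2227001.71
X̄ = 1403997.69 / 22933.81 = 61.22 mm
Ȳ = 2227001.71 / 22933.81 = 97.11 mm

X̄ = 61.22 mm, Ȳ = 97.11 mm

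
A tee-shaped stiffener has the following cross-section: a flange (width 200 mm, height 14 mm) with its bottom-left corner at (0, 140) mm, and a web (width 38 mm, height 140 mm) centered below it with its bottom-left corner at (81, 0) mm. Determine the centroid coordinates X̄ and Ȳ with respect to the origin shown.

Part | A | x̄ᵢ | ȳᵢ | A·x̄ᵢ | A·ȳᵢ
web | 5320.00 | 100.00 | 70.00 | 532000.00 | 372400.00
flange | 2800.00 | 100.00 | 147.00 | 280000.00 | 411600.00
Σ | 8120.00 |  |  | 812000.00 | 784000.00
X̄ = 812000.00 / 8120.00 = 100.00 mm
Ȳ = 784000.00 / 8120.00 = 96.55 mm

X̄ = 100.00 mm, Ȳ = 96.55 mm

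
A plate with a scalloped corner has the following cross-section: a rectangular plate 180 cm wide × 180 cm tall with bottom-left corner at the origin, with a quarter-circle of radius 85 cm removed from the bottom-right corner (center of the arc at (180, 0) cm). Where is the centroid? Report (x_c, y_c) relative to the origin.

Part | A | x̄ᵢ | ȳᵢ | A·x̄ᵢ | A·ȳᵢ
plate | 32400.00 | 90.00 | 90.00 | 2916000.00 | 2916000.00
removed quarter-circle | -5674.50 | 143.92 | 36.08 | -816701.98 | -204708.33
Σ | 26725.50 |  |  | 2099298.02 | 2711291.67
x_c = 2099298.02 / 26725.50 = 78.55 cm
y_c = 2711291.67 / 26725.50 = 101.45 cm

x_c = 78.55 cm, y_c = 101.45 cm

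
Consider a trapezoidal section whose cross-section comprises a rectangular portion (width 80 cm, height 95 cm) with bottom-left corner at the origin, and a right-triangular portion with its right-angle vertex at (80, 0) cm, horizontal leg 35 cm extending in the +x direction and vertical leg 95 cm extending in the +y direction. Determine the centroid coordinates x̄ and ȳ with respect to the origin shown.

Part | A | x̄ᵢ | ȳᵢ | A·x̄ᵢ | A·ȳᵢ
rectangular portion | 7600.00 | 40.00 | 47.50 | 304000.00 | 361000.00
triangular portion | 1662.50 | 91.67 | 31.67 | 152395.83 | 52645.83
Σ | 9262.50 |  |  | 456395.83 | 413645.83
x̄ = 456395.83 / 9262.50 = 49.27 cm
ȳ = 413645.83 / 9262.50 = 44.66 cm

x̄ = 49.27 cm, ȳ = 44.66 cm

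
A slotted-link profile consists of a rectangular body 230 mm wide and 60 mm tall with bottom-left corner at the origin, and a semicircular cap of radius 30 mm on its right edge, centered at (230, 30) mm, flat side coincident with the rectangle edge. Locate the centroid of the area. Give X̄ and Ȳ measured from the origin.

rectangular body: A = 230 × 60 = 13800.00, centroid at (115.00, 30.00).
semicircular end: A = ½π·30² = 1413.72, centroid at (242.73, 30.00).
ΣA = 15213.72 mm², ΣAX̄ = 1930154.84 mm³, ΣAȲ = 456411.50 mm³.
X̄ = 1930154.84/15213.72 = 126.87 mm; Ȳ = 456411.50/15213.72 = 30.00 mm.

X̄ = 126.87 mm, Ȳ = 30.00 mm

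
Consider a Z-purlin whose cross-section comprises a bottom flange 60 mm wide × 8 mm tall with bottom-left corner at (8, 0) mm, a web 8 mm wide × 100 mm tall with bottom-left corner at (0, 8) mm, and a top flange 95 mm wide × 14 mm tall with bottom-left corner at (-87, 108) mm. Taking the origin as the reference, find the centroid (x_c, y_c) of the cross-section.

bottom flange: A = 60 × 8 = 480.00, centroid at (38.00, 4.00).
web: A = 8 × 100 = 800.00, centroid at (4.00, 58.00).
top flange: A = 95 × 14 = 1330.00, centroid at (-39.50, 115.00).
ΣA = 2610.00 mm²
ΣAx_c = (480.00)(38.00) + (800.00)(4.00) + (1330.00)(-39.50) = -31095.00 mm³
ΣAy_c = (480.00)(4.00) + (800.00)(58.00) + (1330.00)(115.00) = 201270.00 mm³
x_c = -31095.00 / 2610.00 = -11.91 mm
y_c = 201270.00 / 2610.00 = 77.11 mm

x_c = -11.91 mm, y_c = 77.11 mm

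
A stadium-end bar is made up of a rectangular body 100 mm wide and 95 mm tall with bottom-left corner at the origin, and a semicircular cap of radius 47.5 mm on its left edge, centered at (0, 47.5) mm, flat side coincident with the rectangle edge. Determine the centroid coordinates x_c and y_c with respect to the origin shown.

x_c = 30.94 mm, y_c = 47.50 mm

rectangular body: A = 100 × 95 = 9500.00, centroid at (50.00, 47.50).
semicircular end: A = ½π·47.5² = 3544.11, centroid at (-20.16, 47.50).
ΣA = 13044.11 mm²
ΣAx_c = (9500.00)(50.00) + (3544.11)(-20.16) = 403552.08 mm³
ΣAy_c = (9500.00)(47.50) + (3544.11)(47.50) = 619595.19 mm³
x_c = 403552.08 / 13044.11 = 30.94 mm
y_c = 619595.19 / 13044.11 = 47.50 mm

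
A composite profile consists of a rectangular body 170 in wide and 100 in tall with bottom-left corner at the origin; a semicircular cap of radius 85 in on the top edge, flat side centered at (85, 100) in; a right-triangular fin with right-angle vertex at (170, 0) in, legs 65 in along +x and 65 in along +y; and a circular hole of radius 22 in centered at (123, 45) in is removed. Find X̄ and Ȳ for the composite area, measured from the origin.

Part | A | x̄ᵢ | ȳᵢ | A·x̄ᵢ | A·ȳᵢ
rectangular body | 17000.00 | 85.00 | 50.00 | 1445000.00 | 850000.00
semicircular top | 11349.00 | 85.00 | 136.08 | 964665.29 | 1544317.01
triangular fin | 2112.50 | 191.67 | 21.67 | 404895.83 | 45770.83
hole | -1520.53 | 123.00 | 45.00 | -187025.29 | -68423.89
Σ | 28940.97 |  |  | 2627535.83 | 2371663.96
X̄ = 2627535.83 / 28940.97 = 90.79 in
Ȳ = 2371663.96 / 28940.97 = 81.95 in

X̄ = 90.79 in, Ȳ = 81.95 in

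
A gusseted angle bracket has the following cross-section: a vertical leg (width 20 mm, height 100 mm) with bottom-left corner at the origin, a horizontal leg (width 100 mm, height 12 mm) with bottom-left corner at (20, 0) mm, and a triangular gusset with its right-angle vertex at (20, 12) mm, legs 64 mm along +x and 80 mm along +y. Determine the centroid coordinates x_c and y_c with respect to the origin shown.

vertical leg: A = 20 × 100 = 2000.00, centroid at (10.00, 50.00).
horizontal leg: A = 100 × 12 = 1200.00, centroid at (70.00, 6.00).
gusset: A = ½·64·80 = 2560.00, centroid at (41.33, 38.67).
ΣA = 5760.00 mm², ΣAx_c = 209813.33 mm³, ΣAy_c = 206186.67 mm³.
x_c = 209813.33/5760.00 = 36.43 mm; y_c = 206186.67/5760.00 = 35.80 mm.

x_c = 36.43 mm, y_c = 35.80 mm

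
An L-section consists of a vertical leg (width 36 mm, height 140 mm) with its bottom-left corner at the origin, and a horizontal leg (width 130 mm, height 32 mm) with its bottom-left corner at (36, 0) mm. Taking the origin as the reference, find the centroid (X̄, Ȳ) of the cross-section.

vertical leg: A = 36 × 140 = 5040.00, centroid at (18.00, 70.00).
horizontal leg: A = 130 × 32 = 4160.00, centroid at (101.00, 16.00).
ΣA = 9200.00 mm², ΣAX̄ = 510880.00 mm³, ΣAȲ = 419360.00 mm³.
X̄ = 510880.00/9200.00 = 55.53 mm; Ȳ = 419360.00/9200.00 = 45.58 mm.

X̄ = 55.53 mm, Ȳ = 45.58 mm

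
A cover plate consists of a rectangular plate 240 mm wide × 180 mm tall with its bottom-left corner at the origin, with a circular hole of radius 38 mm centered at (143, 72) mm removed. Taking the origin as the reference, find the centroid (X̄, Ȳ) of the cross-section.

Part | A | x̄ᵢ | ȳᵢ | A·x̄ᵢ | A·ȳᵢ
plate | 43200.00 | 120.00 | 90.00 | 5184000.00 | 3888000.00
hole | -4536.46 | 143.00 | 72.00 | -648713.75 | -326625.11
Σ | 38663.54 |  |  | 4535286.25 | 3561374.89
X̄ = 4535286.25 / 38663.54 = 117.30 mm
Ȳ = 3561374.89 / 38663.54 = 92.11 mm

X̄ = 117.30 mm, Ȳ = 92.11 mm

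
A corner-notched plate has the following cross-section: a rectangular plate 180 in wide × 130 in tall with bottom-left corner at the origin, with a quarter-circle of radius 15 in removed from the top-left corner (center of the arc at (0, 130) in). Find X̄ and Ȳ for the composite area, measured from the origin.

plate: A = 180 × 130 = 23400.00, centroid at (90.00, 65.00).
removed quarter-circle: A = −¼π·15² = -176.71, centroid at (6.37, 123.63).
ΣA = 23223.29 in²
ΣAX̄ = (23400.00)(90.00) + (-176.71)(6.37) = 2104875.00 in³
ΣAȲ = (23400.00)(65.00) + (-176.71)(123.63) = 1499152.10 in³
X̄ = 2104875.00 / 23223.29 = 90.64 in
Ȳ = 1499152.10 / 23223.29 = 64.55 in

X̄ = 90.64 in, Ȳ = 64.55 in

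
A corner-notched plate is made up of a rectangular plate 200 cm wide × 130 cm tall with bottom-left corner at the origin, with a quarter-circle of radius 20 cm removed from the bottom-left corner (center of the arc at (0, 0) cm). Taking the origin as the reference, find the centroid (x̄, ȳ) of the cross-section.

x̄ = 101.12 cm, ȳ = 65.69 cm

plate: A = 200 × 130 = 26000.00, centroid at (100.00, 65.00).
removed quarter-circle: A = −¼π·20² = -314.16, centroid at (8.49, 8.49).
ΣA = 25685.84 cm²
ΣAx̄ = (26000.00)(100.00) + (-314.16)(8.49) = 2597333.33 cm³
ΣAȳ = (26000.00)(65.00) + (-314.16)(8.49) = 1687333.33 cm³
x̄ = 2597333.33 / 25685.84 = 101.12 cm
ȳ = 1687333.33 / 25685.84 = 65.69 cm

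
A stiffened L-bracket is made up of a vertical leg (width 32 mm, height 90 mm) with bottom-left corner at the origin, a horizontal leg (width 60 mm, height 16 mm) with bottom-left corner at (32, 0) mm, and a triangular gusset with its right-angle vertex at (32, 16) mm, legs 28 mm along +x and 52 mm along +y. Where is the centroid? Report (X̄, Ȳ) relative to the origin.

vertical leg: A = 32 × 90 = 2880.00, centroid at (16.00, 45.00).
horizontal leg: A = 60 × 16 = 960.00, centroid at (62.00, 8.00).
gusset: A = ½·28·52 = 728.00, centroid at (41.33, 33.33).
ΣA = 4568.00 mm², ΣAX̄ = 135690.67 mm³, ΣAȲ = 161546.67 mm³.
X̄ = 135690.67/4568.00 = 29.70 mm; Ȳ = 161546.67/4568.00 = 35.36 mm.

X̄ = 29.70 mm, Ȳ = 35.36 mm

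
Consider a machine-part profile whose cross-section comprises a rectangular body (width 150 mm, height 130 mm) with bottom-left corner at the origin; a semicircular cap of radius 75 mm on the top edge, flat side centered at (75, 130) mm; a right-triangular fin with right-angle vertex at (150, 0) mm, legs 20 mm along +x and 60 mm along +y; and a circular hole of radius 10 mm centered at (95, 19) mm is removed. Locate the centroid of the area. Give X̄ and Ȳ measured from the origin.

X̄ = 76.49 mm, Ȳ = 94.45 mm

rectangular body: A = 150 × 130 = 19500.00, centroid at (75.00, 65.00).
semicircular top: A = ½π·75² = 8835.73, centroid at (75.00, 161.83).
triangular fin: A = ½·20·60 = 600.00, centroid at (156.67, 20.00).
hole: A = −π·10² = -314.16, centroid at (95.00, 19.00).
ΣA = 28621.57 mm²
ΣAX̄ = (19500.00)(75.00) + (8835.73)(75.00) + (600.00)(156.67) + (-314.16)(95.00) = 2189334.57 mm³
ΣAȲ = (19500.00)(65.00) + (8835.73)(161.83) + (600.00)(20.00) + (-314.16)(19.00) = 2703425.79 mm³
X̄ = 2189334.57 / 28621.57 = 76.49 mm
Ȳ = 2703425.79 / 28621.57 = 94.45 mm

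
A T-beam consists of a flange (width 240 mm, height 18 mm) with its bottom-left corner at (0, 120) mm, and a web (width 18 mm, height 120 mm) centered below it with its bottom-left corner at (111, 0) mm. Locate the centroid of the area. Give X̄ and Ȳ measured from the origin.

X̄ = 120.00 mm, Ȳ = 106.00 mm

web: A = 18 × 120 = 2160.00, centroid at (120.00, 60.00).
flange: A = 240 × 18 = 4320.00, centroid at (120.00, 129.00).
ΣA = 6480.00 mm², ΣAX̄ = 777600.00 mm³, ΣAȲ = 686880.00 mm³.
X̄ = 777600.00/6480.00 = 120.00 mm; Ȳ = 686880.00/6480.00 = 106.00 mm.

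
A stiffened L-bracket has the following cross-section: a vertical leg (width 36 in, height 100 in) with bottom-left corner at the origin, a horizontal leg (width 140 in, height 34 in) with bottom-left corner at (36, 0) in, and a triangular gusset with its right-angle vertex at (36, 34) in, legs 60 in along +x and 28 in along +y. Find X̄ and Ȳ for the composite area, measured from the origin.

vertical leg: A = 36 × 100 = 3600.00, centroid at (18.00, 50.00).
horizontal leg: A = 140 × 34 = 4760.00, centroid at (106.00, 17.00).
gusset: A = ½·60·28 = 840.00, centroid at (56.00, 43.33).
ΣA = 9200.00 in²
ΣAX̄ = (3600.00)(18.00) + (4760.00)(106.00) + (840.00)(56.00) = 616400.00 in³
ΣAȲ = (3600.00)(50.00) + (4760.00)(17.00) + (840.00)(43.33) = 297320.00 in³
X̄ = 616400.00 / 9200.00 = 67.00 in
Ȳ = 297320.00 / 9200.00 = 32.32 in

X̄ = 67.00 in, Ȳ = 32.32 in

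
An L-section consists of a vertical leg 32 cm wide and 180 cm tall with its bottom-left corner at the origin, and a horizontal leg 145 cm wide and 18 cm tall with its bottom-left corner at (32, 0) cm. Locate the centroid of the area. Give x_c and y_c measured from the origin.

x_c = 43.60 cm, y_c = 64.74 cm

vertical leg: A = 32 × 180 = 5760.00, centroid at (16.00, 90.00).
horizontal leg: A = 145 × 18 = 2610.00, centroid at (104.50, 9.00).
ΣA = 8370.00 cm², ΣAx_c = 364905.00 cm³, ΣAy_c = 541890.00 cm³.
x_c = 364905.00/8370.00 = 43.60 cm; y_c = 541890.00/8370.00 = 64.74 cm.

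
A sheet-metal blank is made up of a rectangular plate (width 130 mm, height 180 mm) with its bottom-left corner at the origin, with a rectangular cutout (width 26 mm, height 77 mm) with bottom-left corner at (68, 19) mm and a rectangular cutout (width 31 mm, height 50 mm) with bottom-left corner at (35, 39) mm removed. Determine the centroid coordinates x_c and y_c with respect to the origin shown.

Part | A | x̄ᵢ | ȳᵢ | A·x̄ᵢ | A·ȳᵢ
plate | 23400.00 | 65.00 | 90.00 | 1521000.00 | 2106000.00
hole 1 | -2002.00 | 81.00 | 57.50 | -162162.00 | -115115.00
hole 2 | -1550.00 | 50.50 | 64.00 | -78275.00 | -99200.00
Σ | 19848.00 |  |  | 1280563.00 | 1891685.00
x_c = 1280563.00 / 19848.00 = 64.52 mm
y_c = 1891685.00 / 19848.00 = 95.31 mm

x_c = 64.52 mm, y_c = 95.31 mm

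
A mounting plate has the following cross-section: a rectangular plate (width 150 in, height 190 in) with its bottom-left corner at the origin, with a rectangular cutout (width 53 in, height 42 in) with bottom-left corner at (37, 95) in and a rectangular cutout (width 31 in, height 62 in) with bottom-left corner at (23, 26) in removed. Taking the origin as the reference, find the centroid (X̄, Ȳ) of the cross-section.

plate: A = 150 × 190 = 28500.00, centroid at (75.00, 95.00).
hole 1: A = −(53 × 42) = -2226.00, centroid at (63.50, 116.00).
hole 2: A = −(31 × 62) = -1922.00, centroid at (38.50, 57.00).
ΣA = 24352.00 in²
ΣAX̄ = (28500.00)(75.00) + (-2226.00)(63.50) + (-1922.00)(38.50) = 1922152.00 in³
ΣAȲ = (28500.00)(95.00) + (-2226.00)(116.00) + (-1922.00)(57.00) = 2339730.00 in³
X̄ = 1922152.00 / 24352.00 = 78.93 in
Ȳ = 2339730.00 / 24352.00 = 96.08 in

X̄ = 78.93 in, Ȳ = 96.08 in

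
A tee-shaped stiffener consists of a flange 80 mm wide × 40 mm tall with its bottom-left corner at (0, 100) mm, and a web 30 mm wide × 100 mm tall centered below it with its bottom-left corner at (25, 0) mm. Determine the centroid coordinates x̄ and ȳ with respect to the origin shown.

web: A = 30 × 100 = 3000.00, centroid at (40.00, 50.00).
flange: A = 80 × 40 = 3200.00, centroid at (40.00, 120.00).
ΣA = 6200.00 mm²
ΣAx̄ = (3000.00)(40.00) + (3200.00)(40.00) = 248000.00 mm³
ΣAȳ = (3000.00)(50.00) + (3200.00)(120.00) = 534000.00 mm³
x̄ = 248000.00 / 6200.00 = 40.00 mm
ȳ = 534000.00 / 6200.00 = 86.13 mm

x̄ = 40.00 mm, ȳ = 86.13 mm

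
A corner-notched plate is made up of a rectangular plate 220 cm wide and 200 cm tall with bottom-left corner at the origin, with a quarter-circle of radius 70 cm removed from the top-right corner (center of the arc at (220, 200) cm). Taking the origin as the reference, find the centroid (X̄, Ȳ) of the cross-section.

Part | A | x̄ᵢ | ȳᵢ | A·x̄ᵢ | A·ȳᵢ
plate | 44000.00 | 110.00 | 100.00 | 4840000.00 | 4400000.00
removed quarter-circle | -3848.45 | 190.29 | 170.29 | -732325.89 | -655356.87
Σ | 40151.55 |  |  | 4107674.11 | 3744643.13
X̄ = 4107674.11 / 40151.55 = 102.30 cm
Ȳ = 3744643.13 / 40151.55 = 93.26 cm

X̄ = 102.30 cm, Ȳ = 93.26 cm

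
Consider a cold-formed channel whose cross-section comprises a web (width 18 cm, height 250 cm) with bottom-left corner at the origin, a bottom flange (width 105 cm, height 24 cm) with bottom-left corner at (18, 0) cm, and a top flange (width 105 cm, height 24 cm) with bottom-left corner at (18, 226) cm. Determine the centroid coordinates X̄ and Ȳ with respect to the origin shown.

X̄ = 41.49 cm, Ȳ = 125.00 cm

Part | A | x̄ᵢ | ȳᵢ | A·x̄ᵢ | A·ȳᵢ
web | 4500.00 | 9.00 | 125.00 | 40500.00 | 562500.00
bottom flange | 2520.00 | 70.50 | 12.00 | 177660.00 | 30240.00
top flange | 2520.00 | 70.50 | 238.00 | 177660.00 | 599760.00
Σ | 9540.00 |  |  | 395820.00 | 1192500.00
X̄ = 395820.00 / 9540.00 = 41.49 cm
Ȳ = 1192500.00 / 9540.00 = 125.00 cm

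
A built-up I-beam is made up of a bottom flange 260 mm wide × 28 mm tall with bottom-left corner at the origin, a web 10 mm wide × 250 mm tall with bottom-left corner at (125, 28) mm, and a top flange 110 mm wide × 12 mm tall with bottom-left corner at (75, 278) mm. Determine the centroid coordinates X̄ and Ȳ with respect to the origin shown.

Part | A | x̄ᵢ | ȳᵢ | A·x̄ᵢ | A·ȳᵢ
bottom flange | 7280.00 | 130.00 | 14.00 | 946400.00 | 101920.00
web | 2500.00 | 130.00 | 153.00 | 325000.00 | 382500.00
top flange | 1320.00 | 130.00 | 284.00 | 171600.00 | 374880.00
Σ | 11100.00 |  |  | 1443000.00 | 859300.00
X̄ = 1443000.00 / 11100.00 = 130.00 mm
Ȳ = 859300.00 / 11100.00 = 77.41 mm

X̄ = 130.00 mm, Ȳ = 77.41 mm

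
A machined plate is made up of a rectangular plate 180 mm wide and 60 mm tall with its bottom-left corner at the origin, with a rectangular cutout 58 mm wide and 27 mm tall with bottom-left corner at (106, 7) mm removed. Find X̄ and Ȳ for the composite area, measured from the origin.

X̄ = 82.37 mm, Ȳ = 31.61 mm

Part | A | x̄ᵢ | ȳᵢ | A·x̄ᵢ | A·ȳᵢ
plate | 10800.00 | 90.00 | 30.00 | 972000.00 | 324000.00
hole | -1566.00 | 135.00 | 20.50 | -211410.00 | -32103.00
Σ | 9234.00 |  |  | 760590.00 | 291897.00
X̄ = 760590.00 / 9234.00 = 82.37 mm
Ȳ = 291897.00 / 9234.00 = 31.61 mm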